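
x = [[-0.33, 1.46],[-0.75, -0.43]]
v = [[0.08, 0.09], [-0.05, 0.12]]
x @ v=[[-0.10, 0.15],[-0.04, -0.12]]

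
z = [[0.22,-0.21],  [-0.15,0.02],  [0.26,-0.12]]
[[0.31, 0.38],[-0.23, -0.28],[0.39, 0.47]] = z @ [[1.59, 1.93],[0.19, 0.23]]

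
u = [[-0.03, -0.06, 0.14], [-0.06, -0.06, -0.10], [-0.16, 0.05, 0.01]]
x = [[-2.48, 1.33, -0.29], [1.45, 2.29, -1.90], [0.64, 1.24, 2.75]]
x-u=[[-2.45, 1.39, -0.43],[1.51, 2.35, -1.80],[0.80, 1.19, 2.74]]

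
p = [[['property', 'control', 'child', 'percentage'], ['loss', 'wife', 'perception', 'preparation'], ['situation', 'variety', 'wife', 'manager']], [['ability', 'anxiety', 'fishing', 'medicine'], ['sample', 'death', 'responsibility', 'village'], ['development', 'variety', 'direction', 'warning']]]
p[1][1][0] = 'sample'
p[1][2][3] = 'warning'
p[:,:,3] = [['percentage', 'preparation', 'manager'], ['medicine', 'village', 'warning']]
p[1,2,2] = 'direction'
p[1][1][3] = 'village'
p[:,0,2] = ['child', 'fishing']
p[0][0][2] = 'child'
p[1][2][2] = 'direction'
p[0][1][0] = 'loss'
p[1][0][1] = 'anxiety'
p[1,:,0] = ['ability', 'sample', 'development']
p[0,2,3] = 'manager'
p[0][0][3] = 'percentage'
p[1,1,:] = ['sample', 'death', 'responsibility', 'village']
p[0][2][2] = 'wife'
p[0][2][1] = 'variety'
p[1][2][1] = 'variety'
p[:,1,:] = [['loss', 'wife', 'perception', 'preparation'], ['sample', 'death', 'responsibility', 'village']]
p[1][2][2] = 'direction'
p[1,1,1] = 'death'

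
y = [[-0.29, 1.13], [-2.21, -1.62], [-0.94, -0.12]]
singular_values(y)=[2.9, 1.18]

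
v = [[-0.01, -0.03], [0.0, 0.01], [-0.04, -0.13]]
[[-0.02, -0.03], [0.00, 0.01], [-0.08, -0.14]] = v@ [[1.31, 1.23],[0.20, 0.69]]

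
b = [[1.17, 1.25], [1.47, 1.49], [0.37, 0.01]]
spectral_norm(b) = 2.72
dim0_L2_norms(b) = [1.91, 1.94]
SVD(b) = [[-0.63, 0.17],[-0.77, -0.01],[-0.1, -0.99]] @ diag([2.7169210466635527, 0.2602691418447881]) @ [[-0.70,-0.71], [-0.71,0.7]]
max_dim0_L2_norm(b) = 1.94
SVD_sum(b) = [[1.20, 1.22], [1.47, 1.49], [0.19, 0.19]] + [[-0.03, 0.03], [0.0, -0.00], [0.18, -0.18]]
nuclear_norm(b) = 2.98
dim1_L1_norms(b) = [2.42, 2.96, 0.38]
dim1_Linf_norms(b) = [1.25, 1.49, 0.37]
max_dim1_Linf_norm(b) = 1.49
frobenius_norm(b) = 2.73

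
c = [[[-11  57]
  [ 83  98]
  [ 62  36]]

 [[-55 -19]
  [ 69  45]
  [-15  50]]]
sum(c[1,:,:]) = 75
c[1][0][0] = -55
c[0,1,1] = 98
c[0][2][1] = 36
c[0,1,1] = 98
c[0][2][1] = 36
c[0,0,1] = 57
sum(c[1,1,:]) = 114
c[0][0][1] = 57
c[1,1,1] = 45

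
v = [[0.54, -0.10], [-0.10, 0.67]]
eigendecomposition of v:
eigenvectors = [[-0.88, 0.48],[-0.48, -0.88]]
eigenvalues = [0.49, 0.72]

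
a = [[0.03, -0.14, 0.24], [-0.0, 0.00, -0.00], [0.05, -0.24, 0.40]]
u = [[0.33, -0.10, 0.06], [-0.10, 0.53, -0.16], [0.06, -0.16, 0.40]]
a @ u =[[0.04,-0.12,0.12], [0.0,0.0,0.00], [0.06,-0.2,0.2]]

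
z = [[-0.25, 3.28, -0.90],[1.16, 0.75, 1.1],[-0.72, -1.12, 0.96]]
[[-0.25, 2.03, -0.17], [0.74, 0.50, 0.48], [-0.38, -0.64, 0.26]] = z@ [[0.61, -0.02, 0.04], [-0.02, 0.63, 0.05], [0.04, 0.05, 0.36]]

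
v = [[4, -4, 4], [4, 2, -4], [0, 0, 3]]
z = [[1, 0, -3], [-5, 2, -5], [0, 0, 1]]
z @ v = [[4, -4, -5], [-12, 24, -43], [0, 0, 3]]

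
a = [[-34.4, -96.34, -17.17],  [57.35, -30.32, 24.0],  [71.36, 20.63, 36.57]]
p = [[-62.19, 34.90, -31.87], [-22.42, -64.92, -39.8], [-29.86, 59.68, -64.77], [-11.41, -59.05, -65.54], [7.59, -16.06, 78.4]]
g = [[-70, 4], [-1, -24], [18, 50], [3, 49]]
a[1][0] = 57.35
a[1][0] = 57.35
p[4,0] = 7.59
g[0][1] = 4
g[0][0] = -70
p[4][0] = 7.59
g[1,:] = [-1, -24]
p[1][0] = -22.42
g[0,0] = -70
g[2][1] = 50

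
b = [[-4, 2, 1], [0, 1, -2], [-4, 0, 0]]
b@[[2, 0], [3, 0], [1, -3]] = [[-1, -3], [1, 6], [-8, 0]]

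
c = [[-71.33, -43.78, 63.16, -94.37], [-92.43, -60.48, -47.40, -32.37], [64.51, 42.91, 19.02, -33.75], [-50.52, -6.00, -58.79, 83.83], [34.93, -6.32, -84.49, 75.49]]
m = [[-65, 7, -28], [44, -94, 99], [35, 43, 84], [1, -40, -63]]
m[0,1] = 7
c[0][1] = -43.78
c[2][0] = 64.51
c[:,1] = [-43.78, -60.48, 42.91, -6.0, -6.32]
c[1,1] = -60.48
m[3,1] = -40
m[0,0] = -65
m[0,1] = 7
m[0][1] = 7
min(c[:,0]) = -92.43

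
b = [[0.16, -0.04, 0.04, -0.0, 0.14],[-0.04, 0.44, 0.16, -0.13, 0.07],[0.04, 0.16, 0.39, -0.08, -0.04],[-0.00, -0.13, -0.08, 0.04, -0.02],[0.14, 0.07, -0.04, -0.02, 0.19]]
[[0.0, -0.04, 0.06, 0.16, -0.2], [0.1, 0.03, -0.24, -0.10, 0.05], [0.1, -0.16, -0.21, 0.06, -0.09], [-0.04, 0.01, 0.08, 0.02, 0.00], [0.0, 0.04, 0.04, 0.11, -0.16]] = b @ [[-0.29, -0.66, -0.21, 0.26, -0.85], [0.18, 0.03, -0.46, -0.5, 0.12], [0.34, -0.31, -0.20, 0.37, -0.25], [0.48, -0.02, 0.4, -0.18, -0.17], [0.29, 0.6, 0.56, 0.62, -0.33]]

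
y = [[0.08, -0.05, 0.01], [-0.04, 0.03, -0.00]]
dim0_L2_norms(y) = [0.09, 0.06, 0.01]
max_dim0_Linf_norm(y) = 0.08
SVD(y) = [[-0.89, 0.46], [0.46, 0.89]] @ diag([0.10707117542519018, 0.0059802502512981805]) @ [[-0.84, 0.54, -0.08], [0.29, 0.56, 0.78]]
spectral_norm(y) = 0.11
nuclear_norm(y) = 0.11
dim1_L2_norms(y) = [0.09, 0.05]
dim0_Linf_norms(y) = [0.08, 0.05, 0.01]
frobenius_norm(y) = 0.11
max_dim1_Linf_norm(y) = 0.08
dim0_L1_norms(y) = [0.12, 0.08, 0.01]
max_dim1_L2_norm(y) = 0.09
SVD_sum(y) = [[0.08, -0.05, 0.01], [-0.04, 0.03, -0.00]] + [[0.0,0.0,0.00], [0.00,0.00,0.0]]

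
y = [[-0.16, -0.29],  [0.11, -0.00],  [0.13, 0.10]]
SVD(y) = [[-0.89, -0.37], [0.17, -0.82], [0.42, -0.43]] @ diag([0.3700639191478353, 0.10840985077447718]) @ [[0.59,0.81], [-0.81,0.59]]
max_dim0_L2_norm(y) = 0.31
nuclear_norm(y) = 0.48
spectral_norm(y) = 0.37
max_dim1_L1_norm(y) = 0.45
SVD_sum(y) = [[-0.19, -0.27], [0.04, 0.05], [0.09, 0.13]] + [[0.03, -0.02], [0.07, -0.05], [0.04, -0.03]]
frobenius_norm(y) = 0.39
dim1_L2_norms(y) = [0.33, 0.11, 0.16]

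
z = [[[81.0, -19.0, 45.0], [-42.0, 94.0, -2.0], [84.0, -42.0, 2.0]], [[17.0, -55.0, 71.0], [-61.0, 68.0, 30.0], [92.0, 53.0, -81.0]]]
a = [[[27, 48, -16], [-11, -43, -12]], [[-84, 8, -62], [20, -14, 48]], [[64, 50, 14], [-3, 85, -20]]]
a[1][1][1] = -14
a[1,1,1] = -14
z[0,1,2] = -2.0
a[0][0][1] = 48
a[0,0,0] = 27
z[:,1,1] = [94.0, 68.0]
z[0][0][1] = -19.0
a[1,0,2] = -62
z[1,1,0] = -61.0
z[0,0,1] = -19.0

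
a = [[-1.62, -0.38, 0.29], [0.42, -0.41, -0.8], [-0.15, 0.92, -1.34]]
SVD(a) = [[-0.72, -0.64, -0.27], [0.35, -0.0, -0.94], [0.6, -0.77, 0.22]] @ diag([1.9052664232520398, 1.5015419314641485, 0.7856409386502797]) @ [[0.64, 0.36, -0.68], [0.77, -0.31, 0.56], [0.01, 0.88, 0.47]]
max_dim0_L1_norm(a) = 2.43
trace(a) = -3.37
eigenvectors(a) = [[-0.85+0.00j,-0.10-0.21j,(-0.1+0.21j)], [-0.06+0.00j,(0.29+0.59j),0.29-0.59j], [-0.53+0.00j,0.72+0.00j,0.72-0.00j]]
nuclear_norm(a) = 4.19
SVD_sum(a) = [[-0.88, -0.49, 0.93], [0.43, 0.24, -0.45], [0.73, 0.41, -0.77]] + [[-0.73,0.30,-0.54], [-0.00,0.00,-0.0], [-0.88,0.36,-0.65]] + [[-0.00, -0.19, -0.1], [-0.01, -0.65, -0.35], [0.0, 0.16, 0.08]]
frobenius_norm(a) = 2.55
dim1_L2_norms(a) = [1.69, 0.99, 1.63]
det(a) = -2.25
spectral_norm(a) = 1.91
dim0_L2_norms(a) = [1.68, 1.08, 1.59]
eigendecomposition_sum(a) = [[-1.43+0.00j, (-0.52+0j), 0.00-0.00j], [-0.11+0.00j, (-0.04+0j), -0j], [-0.90+0.00j, (-0.32+0j), 0.00-0.00j]] + [[(-0.09-0.09j),  0.07-0.26j,  0.14+0.17j], [(0.26+0.25j),  -0.19+0.72j,  -0.40-0.48j], [(0.37-0.14j),  (0.62+0.53j),  -0.67+0.16j]] + [[-0.09+0.09j, (0.07+0.26j), 0.14-0.17j], [(0.26-0.25j), -0.19-0.72j, -0.40+0.48j], [0.37+0.14j, 0.62-0.53j, -0.67-0.16j]]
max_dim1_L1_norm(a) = 2.41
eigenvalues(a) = [(-1.47+0j), (-0.95+0.79j), (-0.95-0.79j)]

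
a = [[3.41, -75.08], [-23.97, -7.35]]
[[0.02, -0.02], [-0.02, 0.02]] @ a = [[0.55, -1.35],[-0.55, 1.35]]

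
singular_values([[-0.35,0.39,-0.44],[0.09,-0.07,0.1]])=[0.7, 0.02]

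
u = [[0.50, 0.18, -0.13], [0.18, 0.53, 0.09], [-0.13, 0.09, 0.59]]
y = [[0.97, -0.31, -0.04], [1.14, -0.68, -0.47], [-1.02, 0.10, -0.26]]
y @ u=[[0.43, 0.01, -0.18],  [0.51, -0.20, -0.49],  [-0.46, -0.15, -0.01]]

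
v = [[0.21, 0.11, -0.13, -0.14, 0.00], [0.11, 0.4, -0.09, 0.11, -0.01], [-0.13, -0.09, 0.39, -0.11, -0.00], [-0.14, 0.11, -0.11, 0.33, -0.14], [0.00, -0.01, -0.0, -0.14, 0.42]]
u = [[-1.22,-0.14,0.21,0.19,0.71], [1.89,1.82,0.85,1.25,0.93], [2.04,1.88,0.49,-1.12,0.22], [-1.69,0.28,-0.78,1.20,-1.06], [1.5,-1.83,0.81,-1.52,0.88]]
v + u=[[-1.01,-0.03,0.08,0.05,0.71], [2.0,2.22,0.76,1.36,0.92], [1.91,1.79,0.88,-1.23,0.22], [-1.83,0.39,-0.89,1.53,-1.20], [1.5,-1.84,0.81,-1.66,1.3]]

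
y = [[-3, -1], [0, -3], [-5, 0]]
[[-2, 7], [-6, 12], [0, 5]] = y @ [[0, -1], [2, -4]]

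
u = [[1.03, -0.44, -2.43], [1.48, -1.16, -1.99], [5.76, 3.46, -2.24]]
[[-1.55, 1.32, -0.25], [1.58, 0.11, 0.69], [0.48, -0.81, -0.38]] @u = [[-1.08, -1.71, 1.7], [5.76, 1.56, -5.60], [-2.89, -0.59, 1.30]]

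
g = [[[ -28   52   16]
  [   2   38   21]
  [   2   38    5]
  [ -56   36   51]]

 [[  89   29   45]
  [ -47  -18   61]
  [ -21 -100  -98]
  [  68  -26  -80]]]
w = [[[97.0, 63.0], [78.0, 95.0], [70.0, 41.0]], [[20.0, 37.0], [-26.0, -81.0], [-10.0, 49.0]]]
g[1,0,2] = 45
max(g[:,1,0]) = 2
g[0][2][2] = 5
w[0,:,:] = [[97.0, 63.0], [78.0, 95.0], [70.0, 41.0]]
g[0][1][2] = 21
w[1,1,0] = -26.0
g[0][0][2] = 16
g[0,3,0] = -56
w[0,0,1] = 63.0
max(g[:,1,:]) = 61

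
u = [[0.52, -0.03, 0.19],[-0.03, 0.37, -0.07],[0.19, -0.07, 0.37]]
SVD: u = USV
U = [[-0.80, -0.34, -0.5], [0.22, -0.93, 0.3], [-0.57, 0.13, 0.81]]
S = [0.66, 0.37, 0.23]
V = [[-0.80, 0.22, -0.57],[-0.34, -0.93, 0.13],[-0.5, 0.3, 0.81]]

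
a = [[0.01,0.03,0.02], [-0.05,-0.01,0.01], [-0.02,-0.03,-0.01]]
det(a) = 0.00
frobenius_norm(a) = 0.07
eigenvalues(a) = [(-0.01+0.05j), (-0.01-0.05j), 0j]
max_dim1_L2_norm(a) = 0.05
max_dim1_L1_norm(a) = 0.07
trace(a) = -0.01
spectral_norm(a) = 0.06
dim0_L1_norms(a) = [0.08, 0.07, 0.04]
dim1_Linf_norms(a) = [0.03, 0.05, 0.03]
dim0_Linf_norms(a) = [0.05, 0.03, 0.02]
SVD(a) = [[-0.44,  -0.65,  0.62], [0.71,  -0.67,  -0.2], [0.55,  0.36,  0.76]] @ diag([0.06321472789782015, 0.03860436538213619, 0.003687973731886869]) @ [[-0.81, -0.58, -0.11], [0.52, -0.60, -0.60], [0.28, -0.54, 0.79]]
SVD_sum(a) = [[0.02,  0.02,  0.0], [-0.04,  -0.03,  -0.01], [-0.03,  -0.02,  -0.0]] + [[-0.01, 0.02, 0.02],[-0.01, 0.02, 0.02],[0.01, -0.01, -0.01]] + [[0.00,-0.0,0.00], [-0.00,0.0,-0.00], [0.00,-0.00,0.00]]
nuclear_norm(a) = 0.11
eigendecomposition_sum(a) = [[0.02j, (0.02+0j), (0.01-0j)], [(-0.02+0.01j), -0.01+0.02j, 0.01+0.01j], [(-0.01-0.01j), -0.01+0.00j, (-0.01+0.01j)]] + [[0.00-0.02j, (0.02-0j), 0.01+0.00j], [-0.02-0.01j, -0.01-0.02j, 0.01-0.01j], [(-0.01+0.01j), (-0.01-0j), (-0.01-0.01j)]] + [[0j, -0.00-0.00j, 0j], [(-0-0j), 0j, -0.00-0.00j], [0.00+0.00j, (-0-0j), 0j]]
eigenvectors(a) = [[0.00-0.53j, 0.53j, (0.31+0j)], [(0.68+0j), (0.68-0j), -0.57+0.00j], [(0.2+0.46j), 0.20-0.46j, 0.76+0.00j]]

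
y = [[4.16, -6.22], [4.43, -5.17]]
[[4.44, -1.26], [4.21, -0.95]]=y@[[0.53, 0.1], [-0.36, 0.27]]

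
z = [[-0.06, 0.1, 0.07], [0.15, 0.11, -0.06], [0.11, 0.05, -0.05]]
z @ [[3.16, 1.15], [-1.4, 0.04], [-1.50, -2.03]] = [[-0.43, -0.21], [0.41, 0.3], [0.35, 0.23]]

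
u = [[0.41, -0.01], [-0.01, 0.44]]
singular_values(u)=[0.44, 0.41]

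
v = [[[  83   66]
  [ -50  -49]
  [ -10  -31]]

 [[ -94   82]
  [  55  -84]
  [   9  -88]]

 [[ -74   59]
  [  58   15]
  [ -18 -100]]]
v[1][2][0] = 9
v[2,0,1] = 59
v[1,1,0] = 55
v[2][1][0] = 58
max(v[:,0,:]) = 83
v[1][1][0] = 55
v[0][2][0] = -10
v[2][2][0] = -18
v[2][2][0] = -18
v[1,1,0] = 55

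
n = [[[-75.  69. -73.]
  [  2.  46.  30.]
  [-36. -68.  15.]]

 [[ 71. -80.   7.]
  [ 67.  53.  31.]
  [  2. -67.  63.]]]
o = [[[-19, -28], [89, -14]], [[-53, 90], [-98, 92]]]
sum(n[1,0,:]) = -2.0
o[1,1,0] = -98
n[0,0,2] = -73.0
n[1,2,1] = -67.0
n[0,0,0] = -75.0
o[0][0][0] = -19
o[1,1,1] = 92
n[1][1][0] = 67.0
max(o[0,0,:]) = -19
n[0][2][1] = -68.0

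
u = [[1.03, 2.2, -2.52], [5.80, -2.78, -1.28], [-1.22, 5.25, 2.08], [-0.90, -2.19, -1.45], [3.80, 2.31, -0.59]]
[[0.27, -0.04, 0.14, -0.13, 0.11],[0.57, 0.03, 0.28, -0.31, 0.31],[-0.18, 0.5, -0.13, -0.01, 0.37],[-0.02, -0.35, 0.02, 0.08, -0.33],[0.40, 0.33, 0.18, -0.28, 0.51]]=u@[[0.09, 0.06, 0.04, -0.06, 0.1], [0.01, 0.07, 0.0, -0.02, 0.07], [-0.06, 0.10, -0.04, 0.01, 0.06]]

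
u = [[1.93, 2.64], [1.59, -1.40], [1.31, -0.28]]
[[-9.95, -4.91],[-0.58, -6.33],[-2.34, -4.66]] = u @ [[-2.24, -3.42], [-2.13, 0.64]]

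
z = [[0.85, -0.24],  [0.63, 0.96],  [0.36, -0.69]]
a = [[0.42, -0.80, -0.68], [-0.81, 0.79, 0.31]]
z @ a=[[0.55, -0.87, -0.65], [-0.51, 0.25, -0.13], [0.71, -0.83, -0.46]]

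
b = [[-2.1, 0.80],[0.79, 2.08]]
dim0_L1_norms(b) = [2.89, 2.88]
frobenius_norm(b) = 3.16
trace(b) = -0.02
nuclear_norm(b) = 4.47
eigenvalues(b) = [-2.25, 2.23]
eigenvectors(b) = [[-0.98, -0.18], [0.18, -0.98]]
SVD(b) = [[-1.00, -0.05], [-0.05, 1.00]] @ diag([2.247276268062317, 2.224915588287319]) @ [[0.92, -0.4], [0.40, 0.92]]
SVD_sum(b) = [[-2.06, 0.90], [-0.1, 0.05]] + [[-0.04, -0.10], [0.89, 2.03]]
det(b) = -5.00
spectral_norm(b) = 2.25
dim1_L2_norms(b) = [2.25, 2.22]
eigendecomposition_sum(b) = [[-2.17, 0.40], [0.4, -0.07]] + [[0.07, 0.4], [0.39, 2.15]]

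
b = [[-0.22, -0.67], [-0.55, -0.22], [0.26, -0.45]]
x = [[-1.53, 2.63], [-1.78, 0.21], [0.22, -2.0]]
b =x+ [[1.31,-3.3], [1.23,-0.43], [0.04,1.55]]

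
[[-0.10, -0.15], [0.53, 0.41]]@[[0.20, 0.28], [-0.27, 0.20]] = [[0.02,-0.06],[-0.00,0.23]]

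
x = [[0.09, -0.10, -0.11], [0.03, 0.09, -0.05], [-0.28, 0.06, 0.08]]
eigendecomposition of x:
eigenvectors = [[(-0.55+0j), 0.38+0.04j, (0.38-0.04j)],[-0.13+0.00j, 0.51-0.14j, 0.51+0.14j],[(-0.82+0j), -0.76+0.00j, -0.76-0.00j]]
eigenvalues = [(-0.1+0j), (0.18+0.03j), (0.18-0.03j)]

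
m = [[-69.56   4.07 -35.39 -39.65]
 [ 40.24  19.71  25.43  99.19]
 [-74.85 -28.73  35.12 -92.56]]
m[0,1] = 4.07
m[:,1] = [4.07, 19.71, -28.73]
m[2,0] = -74.85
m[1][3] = 99.19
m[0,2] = -35.39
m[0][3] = -39.65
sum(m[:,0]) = -104.16999999999999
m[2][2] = 35.12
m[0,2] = -35.39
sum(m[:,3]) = -33.02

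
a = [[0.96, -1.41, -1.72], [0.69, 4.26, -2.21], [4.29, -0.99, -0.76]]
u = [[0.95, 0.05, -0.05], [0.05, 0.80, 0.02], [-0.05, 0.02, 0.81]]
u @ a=[[0.73,-1.08,-1.71],[0.69,3.32,-1.87],[3.44,-0.65,-0.57]]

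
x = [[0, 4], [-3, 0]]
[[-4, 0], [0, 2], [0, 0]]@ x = [[0, -16], [-6, 0], [0, 0]]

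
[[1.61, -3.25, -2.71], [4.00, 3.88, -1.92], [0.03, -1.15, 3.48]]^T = [[1.61, 4.00, 0.03], [-3.25, 3.88, -1.15], [-2.71, -1.92, 3.48]]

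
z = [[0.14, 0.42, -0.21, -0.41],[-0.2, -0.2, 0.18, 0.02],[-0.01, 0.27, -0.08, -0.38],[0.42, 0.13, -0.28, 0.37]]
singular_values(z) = [0.82, 0.7, 0.01, 0.0]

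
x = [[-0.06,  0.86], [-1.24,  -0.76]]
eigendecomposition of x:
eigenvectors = [[(-0.22-0.6j), (-0.22+0.6j)], [0.77+0.00j, (0.77-0j)]]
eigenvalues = [(-0.41+0.97j), (-0.41-0.97j)]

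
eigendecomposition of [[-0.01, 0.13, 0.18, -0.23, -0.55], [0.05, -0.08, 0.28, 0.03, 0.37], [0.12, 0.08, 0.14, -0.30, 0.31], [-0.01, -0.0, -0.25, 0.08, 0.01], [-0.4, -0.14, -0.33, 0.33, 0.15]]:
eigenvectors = [[0.59-0.07j,0.59+0.07j,(0.64+0j),0.13+0.00j,-0.07+0.00j], [(-0.28+0.29j),(-0.28-0.29j),0.05+0.00j,(0.6+0j),(0.91+0j)], [(-0.12+0.3j),(-0.12-0.3j),(-0.59+0j),-0.63+0.00j,(0.12+0j)], [(-0.07-0.15j),(-0.07+0.15j),-0.34+0.00j,(-0.45+0j),(0.37+0j)], [(-0.6+0j),(-0.6-0j),0.35+0.00j,(0.19+0j),(0.1+0j)]]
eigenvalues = [(0.45+0.27j), (0.45-0.27j), (-0.35+0j), (-0.27+0j), (0.01+0j)]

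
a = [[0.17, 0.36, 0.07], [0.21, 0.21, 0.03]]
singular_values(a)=[0.5, 0.08]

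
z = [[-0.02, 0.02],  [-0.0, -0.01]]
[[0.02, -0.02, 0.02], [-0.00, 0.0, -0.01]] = z @ [[-0.71, 0.38, 0.45], [0.19, -0.39, 1.40]]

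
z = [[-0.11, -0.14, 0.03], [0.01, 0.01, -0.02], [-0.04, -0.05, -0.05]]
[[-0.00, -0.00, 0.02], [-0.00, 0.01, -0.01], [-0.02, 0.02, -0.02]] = z @ [[0.32, 0.20, -0.28], [-0.17, -0.23, 0.19], [0.26, -0.41, 0.36]]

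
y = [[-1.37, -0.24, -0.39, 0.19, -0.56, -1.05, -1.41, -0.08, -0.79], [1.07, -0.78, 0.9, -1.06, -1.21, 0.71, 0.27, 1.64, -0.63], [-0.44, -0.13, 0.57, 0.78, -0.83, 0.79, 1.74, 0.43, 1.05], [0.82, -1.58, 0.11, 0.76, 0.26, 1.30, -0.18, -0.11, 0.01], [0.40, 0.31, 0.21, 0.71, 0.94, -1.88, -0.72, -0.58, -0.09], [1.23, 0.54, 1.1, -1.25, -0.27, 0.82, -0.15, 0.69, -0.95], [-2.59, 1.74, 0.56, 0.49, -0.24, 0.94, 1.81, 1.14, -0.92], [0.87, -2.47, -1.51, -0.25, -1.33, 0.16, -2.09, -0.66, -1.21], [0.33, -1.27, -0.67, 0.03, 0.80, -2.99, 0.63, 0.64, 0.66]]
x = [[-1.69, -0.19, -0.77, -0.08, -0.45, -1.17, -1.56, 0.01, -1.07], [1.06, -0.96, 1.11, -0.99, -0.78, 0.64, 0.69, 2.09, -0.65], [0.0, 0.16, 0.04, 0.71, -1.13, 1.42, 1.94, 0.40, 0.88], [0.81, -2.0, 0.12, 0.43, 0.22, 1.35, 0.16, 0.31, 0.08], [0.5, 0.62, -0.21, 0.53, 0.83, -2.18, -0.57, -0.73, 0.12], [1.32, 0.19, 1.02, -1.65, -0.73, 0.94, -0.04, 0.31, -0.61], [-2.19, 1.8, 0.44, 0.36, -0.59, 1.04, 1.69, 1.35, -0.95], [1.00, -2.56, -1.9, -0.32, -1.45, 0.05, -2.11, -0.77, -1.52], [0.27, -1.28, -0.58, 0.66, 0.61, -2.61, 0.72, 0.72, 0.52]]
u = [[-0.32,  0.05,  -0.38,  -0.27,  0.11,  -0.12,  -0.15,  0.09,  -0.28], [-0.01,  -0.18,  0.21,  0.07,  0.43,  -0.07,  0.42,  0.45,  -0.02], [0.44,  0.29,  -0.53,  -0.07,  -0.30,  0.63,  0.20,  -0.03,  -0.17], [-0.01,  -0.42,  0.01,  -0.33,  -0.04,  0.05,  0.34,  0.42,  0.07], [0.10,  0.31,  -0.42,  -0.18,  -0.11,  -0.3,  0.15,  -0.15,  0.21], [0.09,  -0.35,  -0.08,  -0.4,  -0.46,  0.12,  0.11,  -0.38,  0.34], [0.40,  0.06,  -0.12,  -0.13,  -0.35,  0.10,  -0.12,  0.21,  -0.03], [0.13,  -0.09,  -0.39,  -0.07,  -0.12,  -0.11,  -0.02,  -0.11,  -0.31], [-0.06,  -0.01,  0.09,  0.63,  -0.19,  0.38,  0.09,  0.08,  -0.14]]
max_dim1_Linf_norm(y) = 2.99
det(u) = 0.00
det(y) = -120.69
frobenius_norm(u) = 2.33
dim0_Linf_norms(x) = [2.19, 2.56, 1.9, 1.65, 1.45, 2.61, 2.11, 2.09, 1.52]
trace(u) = -1.72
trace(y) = 2.75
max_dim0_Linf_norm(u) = 0.63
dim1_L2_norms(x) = [2.94, 3.25, 2.92, 2.62, 2.7, 2.73, 3.92, 4.55, 3.31]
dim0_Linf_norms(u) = [0.44, 0.42, 0.53, 0.63, 0.46, 0.63, 0.42, 0.45, 0.34]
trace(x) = 1.03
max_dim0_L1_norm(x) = 11.4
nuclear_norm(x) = 23.93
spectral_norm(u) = 1.34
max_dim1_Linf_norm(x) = 2.61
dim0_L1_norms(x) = [8.84, 9.76, 6.19, 5.73, 6.79, 11.4, 9.48, 6.69, 6.4]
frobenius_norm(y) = 9.33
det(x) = -160.18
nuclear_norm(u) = 6.01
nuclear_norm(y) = 22.94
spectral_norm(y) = 5.73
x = y + u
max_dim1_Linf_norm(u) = 0.63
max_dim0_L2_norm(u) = 0.91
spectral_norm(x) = 5.89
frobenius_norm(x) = 9.81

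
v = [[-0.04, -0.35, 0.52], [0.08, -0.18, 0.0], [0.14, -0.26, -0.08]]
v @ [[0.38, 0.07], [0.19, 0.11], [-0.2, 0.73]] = [[-0.19, 0.34],[-0.00, -0.01],[0.02, -0.08]]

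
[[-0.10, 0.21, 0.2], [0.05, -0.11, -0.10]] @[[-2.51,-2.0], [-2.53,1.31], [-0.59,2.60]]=[[-0.4, 1.00], [0.21, -0.5]]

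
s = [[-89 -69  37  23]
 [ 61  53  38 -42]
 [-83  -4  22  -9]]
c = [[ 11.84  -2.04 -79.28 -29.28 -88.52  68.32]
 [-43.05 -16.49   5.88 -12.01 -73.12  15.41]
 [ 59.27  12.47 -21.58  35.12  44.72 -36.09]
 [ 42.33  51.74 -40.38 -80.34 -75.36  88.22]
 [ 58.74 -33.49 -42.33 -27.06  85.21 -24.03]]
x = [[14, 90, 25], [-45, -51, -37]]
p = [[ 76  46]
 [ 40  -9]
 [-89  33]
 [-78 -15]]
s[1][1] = 53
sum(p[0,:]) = 122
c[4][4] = 85.21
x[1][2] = -37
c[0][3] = -29.28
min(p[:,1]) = -15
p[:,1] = [46, -9, 33, -15]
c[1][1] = -16.49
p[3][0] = -78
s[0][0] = -89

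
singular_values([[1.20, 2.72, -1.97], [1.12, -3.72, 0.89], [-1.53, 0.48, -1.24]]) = [5.1, 2.22, 1.35]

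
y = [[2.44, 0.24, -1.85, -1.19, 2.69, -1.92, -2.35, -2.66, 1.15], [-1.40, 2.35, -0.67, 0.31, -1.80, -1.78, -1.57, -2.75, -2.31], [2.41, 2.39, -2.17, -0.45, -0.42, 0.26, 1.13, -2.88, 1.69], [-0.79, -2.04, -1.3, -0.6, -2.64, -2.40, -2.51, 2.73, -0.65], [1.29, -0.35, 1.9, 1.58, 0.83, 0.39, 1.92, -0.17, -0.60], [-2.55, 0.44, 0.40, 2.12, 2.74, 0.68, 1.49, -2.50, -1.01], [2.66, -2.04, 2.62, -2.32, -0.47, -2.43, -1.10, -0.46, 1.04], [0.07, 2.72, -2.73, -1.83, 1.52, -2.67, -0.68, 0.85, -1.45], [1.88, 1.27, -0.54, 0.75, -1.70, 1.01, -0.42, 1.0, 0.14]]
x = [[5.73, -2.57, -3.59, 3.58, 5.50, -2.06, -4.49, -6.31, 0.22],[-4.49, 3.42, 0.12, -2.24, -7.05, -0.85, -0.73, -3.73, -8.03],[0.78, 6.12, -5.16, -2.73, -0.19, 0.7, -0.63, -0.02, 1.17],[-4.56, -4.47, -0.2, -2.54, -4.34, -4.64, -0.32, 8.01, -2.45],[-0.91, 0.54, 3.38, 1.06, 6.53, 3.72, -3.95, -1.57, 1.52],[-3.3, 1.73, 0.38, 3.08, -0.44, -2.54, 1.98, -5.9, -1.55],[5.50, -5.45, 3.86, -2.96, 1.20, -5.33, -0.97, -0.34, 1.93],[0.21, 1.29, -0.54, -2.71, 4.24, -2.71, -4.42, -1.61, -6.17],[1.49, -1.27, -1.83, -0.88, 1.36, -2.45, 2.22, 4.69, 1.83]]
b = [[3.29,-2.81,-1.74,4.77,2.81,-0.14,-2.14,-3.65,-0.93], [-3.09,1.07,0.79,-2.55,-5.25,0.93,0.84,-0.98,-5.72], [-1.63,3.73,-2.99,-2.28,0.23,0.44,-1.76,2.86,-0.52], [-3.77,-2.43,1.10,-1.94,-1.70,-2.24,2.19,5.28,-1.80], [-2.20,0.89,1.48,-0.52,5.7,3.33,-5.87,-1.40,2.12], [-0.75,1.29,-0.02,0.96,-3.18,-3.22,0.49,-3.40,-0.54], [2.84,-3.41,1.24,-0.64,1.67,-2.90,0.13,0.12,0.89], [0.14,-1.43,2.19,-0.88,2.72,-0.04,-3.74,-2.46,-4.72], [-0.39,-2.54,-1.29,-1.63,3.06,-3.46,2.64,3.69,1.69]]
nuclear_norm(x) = 79.18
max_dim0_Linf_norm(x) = 8.03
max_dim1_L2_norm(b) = 9.62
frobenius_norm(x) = 31.29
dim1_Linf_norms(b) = [4.77, 5.72, 3.73, 5.28, 5.87, 3.4, 3.41, 4.72, 3.69]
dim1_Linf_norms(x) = [6.31, 8.03, 6.12, 8.01, 6.53, 5.9, 5.5, 6.17, 4.69]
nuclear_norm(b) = 58.49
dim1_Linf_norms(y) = [2.69, 2.75, 2.88, 2.73, 1.92, 2.74, 2.66, 2.73, 1.88]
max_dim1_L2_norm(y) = 5.97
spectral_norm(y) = 8.23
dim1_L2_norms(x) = [12.64, 12.89, 8.63, 12.57, 9.51, 8.44, 10.87, 9.74, 6.79]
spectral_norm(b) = 13.71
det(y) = 27879.09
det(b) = 1738624.03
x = y + b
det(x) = -28500.64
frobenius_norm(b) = 23.20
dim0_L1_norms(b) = [18.1, 19.6, 12.84, 16.17, 26.32, 16.7, 19.8, 23.84, 18.93]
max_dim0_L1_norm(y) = 16.0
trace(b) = 1.27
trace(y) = 3.42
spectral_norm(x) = 18.06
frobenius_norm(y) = 15.62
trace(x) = 4.69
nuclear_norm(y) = 40.08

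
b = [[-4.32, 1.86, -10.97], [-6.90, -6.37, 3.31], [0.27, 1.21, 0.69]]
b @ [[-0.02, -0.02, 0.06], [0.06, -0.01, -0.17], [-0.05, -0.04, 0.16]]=[[0.75, 0.51, -2.33], [-0.41, 0.07, 1.2], [0.03, -0.05, -0.08]]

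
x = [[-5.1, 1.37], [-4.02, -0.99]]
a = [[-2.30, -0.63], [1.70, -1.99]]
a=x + [[2.80, -2.00],[5.72, -1.00]]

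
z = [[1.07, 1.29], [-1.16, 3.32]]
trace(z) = 4.39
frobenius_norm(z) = 3.90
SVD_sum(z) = [[-0.23,0.99], [-0.78,3.41]] + [[1.3, 0.30], [-0.38, -0.09]]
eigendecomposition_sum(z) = [[(0.54+2.81j),0.64-2.95j], [-0.58+2.65j,(1.66-2.33j)]] + [[(0.53-2.81j), (0.65+2.95j)], [-0.58-2.65j, (1.66+2.33j)]]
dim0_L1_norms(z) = [2.23, 4.61]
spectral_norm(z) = 3.64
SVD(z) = [[0.28, 0.96], [0.96, -0.28]] @ diag([3.6405687163269564, 1.3868162898168934]) @ [[-0.22,  0.97],[0.97,  0.22]]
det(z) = 5.05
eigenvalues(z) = [(2.19+0.48j), (2.19-0.48j)]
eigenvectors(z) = [[0.73+0.00j, 0.73-0.00j], [(0.63+0.27j), (0.63-0.27j)]]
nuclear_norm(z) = 5.03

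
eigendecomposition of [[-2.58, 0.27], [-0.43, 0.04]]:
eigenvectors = [[-0.99, -0.10], [-0.16, -0.99]]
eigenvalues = [-2.53, -0.01]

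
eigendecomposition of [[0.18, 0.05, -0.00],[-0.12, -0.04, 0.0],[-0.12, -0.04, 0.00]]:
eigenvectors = [[0.00, 0.18, -0.74], [0.00, -0.69, 0.47], [1.0, -0.69, 0.47]]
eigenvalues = [0.0, -0.01, 0.15]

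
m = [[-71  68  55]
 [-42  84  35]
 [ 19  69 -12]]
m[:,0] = [-71, -42, 19]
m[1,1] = 84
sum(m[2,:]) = 76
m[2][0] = 19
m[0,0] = -71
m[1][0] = -42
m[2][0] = 19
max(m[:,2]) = 55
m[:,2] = [55, 35, -12]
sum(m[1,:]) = 77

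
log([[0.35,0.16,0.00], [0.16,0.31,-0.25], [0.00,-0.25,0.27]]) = [[-1.49, 1.26, 0.85], [1.26, -3.13, -2.4], [0.85, -2.40, -2.97]]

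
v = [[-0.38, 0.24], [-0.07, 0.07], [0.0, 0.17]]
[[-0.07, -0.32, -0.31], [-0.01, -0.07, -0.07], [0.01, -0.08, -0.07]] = v@[[0.22,0.56,0.55], [0.06,-0.45,-0.42]]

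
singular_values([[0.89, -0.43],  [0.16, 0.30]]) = [0.99, 0.34]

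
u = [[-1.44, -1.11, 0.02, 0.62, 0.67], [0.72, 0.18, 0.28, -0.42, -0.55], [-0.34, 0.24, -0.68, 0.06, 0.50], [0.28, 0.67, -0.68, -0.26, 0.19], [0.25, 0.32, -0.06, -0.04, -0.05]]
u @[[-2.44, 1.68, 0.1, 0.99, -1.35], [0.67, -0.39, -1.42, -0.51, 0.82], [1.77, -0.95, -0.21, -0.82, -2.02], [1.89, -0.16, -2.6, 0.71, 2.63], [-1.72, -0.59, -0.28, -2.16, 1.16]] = [[2.82,-2.5,-0.37,-1.88,3.4],[-0.99,1.27,1.0,1.28,-3.13],[-0.96,-0.32,-0.53,-0.94,2.77],[-2.26,0.78,-0.16,-0.10,1.08],[-0.49,0.39,-0.30,0.21,-0.12]]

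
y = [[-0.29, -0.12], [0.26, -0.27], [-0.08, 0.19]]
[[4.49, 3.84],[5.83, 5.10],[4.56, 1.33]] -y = [[4.78, 3.96],[5.57, 5.37],[4.64, 1.14]]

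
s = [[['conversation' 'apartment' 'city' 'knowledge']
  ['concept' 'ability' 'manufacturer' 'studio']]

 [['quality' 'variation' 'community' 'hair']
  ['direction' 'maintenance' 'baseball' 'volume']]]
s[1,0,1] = 'variation'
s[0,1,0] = 'concept'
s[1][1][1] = 'maintenance'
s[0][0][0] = 'conversation'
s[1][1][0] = 'direction'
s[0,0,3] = 'knowledge'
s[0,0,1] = 'apartment'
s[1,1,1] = 'maintenance'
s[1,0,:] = ['quality', 'variation', 'community', 'hair']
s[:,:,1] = [['apartment', 'ability'], ['variation', 'maintenance']]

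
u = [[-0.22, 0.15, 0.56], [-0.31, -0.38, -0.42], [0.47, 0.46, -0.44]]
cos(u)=[[0.88, -0.08, 0.21], [0.00, 1.05, -0.08], [0.22, 0.15, 0.88]]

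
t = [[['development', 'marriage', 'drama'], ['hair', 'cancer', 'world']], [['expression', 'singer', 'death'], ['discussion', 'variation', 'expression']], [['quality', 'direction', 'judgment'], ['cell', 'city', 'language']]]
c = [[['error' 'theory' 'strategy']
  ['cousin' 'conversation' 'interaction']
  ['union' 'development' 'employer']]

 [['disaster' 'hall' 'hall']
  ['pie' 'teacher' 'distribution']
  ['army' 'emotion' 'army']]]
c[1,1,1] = 'teacher'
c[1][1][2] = 'distribution'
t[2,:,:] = [['quality', 'direction', 'judgment'], ['cell', 'city', 'language']]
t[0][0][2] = 'drama'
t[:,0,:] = [['development', 'marriage', 'drama'], ['expression', 'singer', 'death'], ['quality', 'direction', 'judgment']]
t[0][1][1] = 'cancer'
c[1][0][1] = 'hall'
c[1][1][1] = 'teacher'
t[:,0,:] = [['development', 'marriage', 'drama'], ['expression', 'singer', 'death'], ['quality', 'direction', 'judgment']]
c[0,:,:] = [['error', 'theory', 'strategy'], ['cousin', 'conversation', 'interaction'], ['union', 'development', 'employer']]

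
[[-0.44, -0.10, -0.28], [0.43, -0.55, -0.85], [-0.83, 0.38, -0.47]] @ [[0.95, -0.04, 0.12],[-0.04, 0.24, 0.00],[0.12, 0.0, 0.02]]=[[-0.45,-0.01,-0.06], [0.33,-0.15,0.03], [-0.86,0.12,-0.11]]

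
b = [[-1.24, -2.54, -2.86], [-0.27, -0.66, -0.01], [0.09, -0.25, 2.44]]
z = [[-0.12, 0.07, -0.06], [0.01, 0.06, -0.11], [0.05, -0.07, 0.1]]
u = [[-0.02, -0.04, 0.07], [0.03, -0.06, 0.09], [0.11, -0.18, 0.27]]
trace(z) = 0.04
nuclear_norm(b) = 6.21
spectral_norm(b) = 4.41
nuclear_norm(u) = 0.41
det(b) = -0.03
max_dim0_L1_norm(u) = 0.43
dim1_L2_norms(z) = [0.15, 0.13, 0.13]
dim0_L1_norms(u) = [0.16, 0.28, 0.43]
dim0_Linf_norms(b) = [1.24, 2.54, 2.86]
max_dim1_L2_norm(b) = 4.02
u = b @ z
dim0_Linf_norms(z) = [0.12, 0.07, 0.11]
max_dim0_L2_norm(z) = 0.16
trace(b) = 0.54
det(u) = 0.00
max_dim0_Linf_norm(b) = 2.86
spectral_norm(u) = 0.37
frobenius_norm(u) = 0.37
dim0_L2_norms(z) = [0.13, 0.12, 0.16]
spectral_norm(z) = 0.22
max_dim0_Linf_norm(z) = 0.12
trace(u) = 0.19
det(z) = -0.00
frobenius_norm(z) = 0.24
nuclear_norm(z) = 0.31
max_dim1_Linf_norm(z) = 0.12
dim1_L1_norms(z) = [0.25, 0.18, 0.22]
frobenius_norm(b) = 4.76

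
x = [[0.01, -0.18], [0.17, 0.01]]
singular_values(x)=[0.18, 0.17]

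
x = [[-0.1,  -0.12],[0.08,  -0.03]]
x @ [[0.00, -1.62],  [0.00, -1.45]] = [[0.00,0.34],  [0.0,-0.09]]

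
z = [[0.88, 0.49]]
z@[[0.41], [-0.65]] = [[0.04]]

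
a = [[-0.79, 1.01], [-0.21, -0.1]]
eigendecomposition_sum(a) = [[(-0.4-0.1j), 0.50+0.74j],[(-0.11-0.15j), (-0.05+0.4j)]] + [[-0.40+0.10j,0.50-0.74j], [(-0.1+0.15j),-0.05-0.40j]]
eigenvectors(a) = [[(0.91+0j), 0.91-0.00j],  [0.31+0.27j, (0.31-0.27j)]]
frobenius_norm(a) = 1.30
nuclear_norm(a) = 1.51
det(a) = 0.29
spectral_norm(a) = 1.28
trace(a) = -0.89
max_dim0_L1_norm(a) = 1.11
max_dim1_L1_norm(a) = 1.8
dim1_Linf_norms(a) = [1.01, 0.21]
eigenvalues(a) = [(-0.44+0.31j), (-0.44-0.31j)]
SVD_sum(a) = [[-0.8, 1.00], [-0.03, 0.04]] + [[0.01, 0.01], [-0.18, -0.14]]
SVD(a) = [[-1.00,  -0.04], [-0.04,  1.00]] @ diag([1.2832943926574218, 0.22683805186524317]) @ [[0.62, -0.78], [-0.78, -0.62]]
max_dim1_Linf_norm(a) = 1.01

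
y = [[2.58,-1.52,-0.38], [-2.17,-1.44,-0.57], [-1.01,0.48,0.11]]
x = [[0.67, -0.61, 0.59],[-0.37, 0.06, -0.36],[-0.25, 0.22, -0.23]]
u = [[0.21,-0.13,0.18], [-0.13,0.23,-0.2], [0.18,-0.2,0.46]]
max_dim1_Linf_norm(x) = 0.67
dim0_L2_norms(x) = [0.81, 0.65, 0.73]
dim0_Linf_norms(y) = [2.58, 1.52, 0.57]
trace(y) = 1.25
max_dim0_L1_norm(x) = 1.29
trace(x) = 0.50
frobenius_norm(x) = 1.27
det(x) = 0.00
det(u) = 0.01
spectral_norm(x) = 1.25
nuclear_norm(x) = 1.48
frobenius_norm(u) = 0.70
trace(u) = 0.90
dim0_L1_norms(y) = [5.76, 3.44, 1.06]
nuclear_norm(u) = 0.90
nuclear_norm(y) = 5.76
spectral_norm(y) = 3.55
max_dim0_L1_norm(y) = 5.76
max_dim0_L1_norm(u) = 0.84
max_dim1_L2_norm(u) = 0.53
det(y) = 0.01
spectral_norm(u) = 0.68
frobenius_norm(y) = 4.18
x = y @ u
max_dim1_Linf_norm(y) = 2.58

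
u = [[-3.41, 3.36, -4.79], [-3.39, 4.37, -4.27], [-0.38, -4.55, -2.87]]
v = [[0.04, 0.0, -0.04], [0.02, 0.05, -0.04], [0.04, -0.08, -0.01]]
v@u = [[-0.12,0.32,-0.08],[-0.22,0.47,-0.19],[0.14,-0.17,0.18]]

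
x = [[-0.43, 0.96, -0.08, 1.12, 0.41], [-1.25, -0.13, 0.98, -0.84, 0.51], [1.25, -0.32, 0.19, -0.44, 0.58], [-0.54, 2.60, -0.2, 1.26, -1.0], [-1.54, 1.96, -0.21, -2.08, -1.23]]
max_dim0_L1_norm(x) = 5.97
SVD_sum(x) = [[-0.31, 0.53, -0.04, -0.08, -0.25], [-0.16, 0.27, -0.02, -0.04, -0.13], [0.47, -0.80, 0.06, 0.13, 0.38], [-1.18, 1.99, -0.16, -0.32, -0.95], [-1.41, 2.36, -0.19, -0.38, -1.12]] + [[0.33, 0.35, -0.18, 1.07, 0.00], [-0.35, -0.38, 0.2, -1.16, -0.00], [-0.05, -0.05, 0.03, -0.16, -0.0], [0.49, 0.53, -0.27, 1.61, 0.0], [-0.46, -0.5, 0.26, -1.52, -0.0]] + [[-0.49, -0.09, 0.30, 0.23, 0.30], [-0.90, -0.17, 0.54, 0.42, 0.55], [0.47, 0.09, -0.28, -0.22, -0.28], [0.04, 0.01, -0.02, -0.02, -0.03], [0.33, 0.06, -0.20, -0.16, -0.20]] + [[0.11, 0.14, 0.12, -0.06, 0.15],[0.13, 0.17, 0.14, -0.07, 0.19],[0.35, 0.44, 0.38, -0.19, 0.49],[0.07, 0.09, 0.08, -0.04, 0.10],[0.02, 0.02, 0.02, -0.01, 0.02]] + [[-0.06, 0.03, -0.27, -0.04, 0.21], [0.03, -0.02, 0.12, 0.02, -0.09], [0.00, -0.0, 0.01, 0.0, -0.01], [0.04, -0.02, 0.18, 0.02, -0.13], [-0.02, 0.01, -0.10, -0.01, 0.08]]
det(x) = -9.33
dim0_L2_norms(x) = [2.44, 3.41, 1.04, 2.84, 1.81]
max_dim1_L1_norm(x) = 7.02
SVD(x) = [[-0.16, 0.39, 0.42, -0.28, -0.75], [-0.08, -0.43, 0.76, -0.33, 0.34], [0.25, -0.06, -0.4, -0.88, 0.02], [-0.61, 0.59, -0.04, -0.18, 0.49], [-0.73, -0.56, -0.28, -0.04, -0.28]] @ diag([4.121524127200117, 3.024885707462754, 1.656494152046054, 0.9758553289129103, 0.46318336214113187]) @ [[0.47, -0.79, 0.06, 0.13, 0.37],[0.27, 0.3, -0.15, 0.90, 0.0],[-0.71, -0.13, 0.43, 0.33, 0.43],[-0.41, -0.51, -0.44, 0.22, -0.57],[0.18, -0.1, 0.77, 0.11, -0.59]]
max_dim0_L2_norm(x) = 3.41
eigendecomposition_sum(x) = [[-0.18+0.00j, (-0.6+0j), 0.30-0.00j, (0.23-0j), 0.46-0.00j], [-0.14+0.00j, -0.47+0.00j, 0.24-0.00j, (0.18-0j), 0.36-0.00j], [-0.00+0.00j, -0.01+0.00j, -0j, -0j, (0.01-0j)], [0.21-0.00j, 0.74-0.00j, -0.37+0.00j, -0.28+0.00j, -0.56+0.00j], [0.47-0.00j, 1.63-0.00j, (-0.83+0j), (-0.62+0j), -1.25+0.00j]] + [[0.02+1.10j,  0.52-0.90j,  (-0.66-0.22j),  0.53-0.46j,  -0.08+0.35j], [-0.95+0.05j,  (0.8+0.43j),  (0.17-0.58j),  0.42+0.44j,  (-0.31-0.06j)], [0.78+0.42j,  -0.43-0.72j,  -0.42+0.38j,  -0.12-0.56j,  (0.22+0.2j)], [0.08+0.51j,  (0.19-0.45j),  -0.32-0.06j,  (0.22-0.25j),  -0.02+0.17j], [(-1.8-0.05j),  1.43+0.92j,  0.41-1.06j,  0.72+0.90j,  (-0.57-0.16j)]] + [[0.02-1.10j, (0.52+0.9j), -0.66+0.22j, 0.53+0.46j, (-0.08-0.35j)],[-0.95-0.05j, (0.8-0.43j), (0.17+0.58j), 0.42-0.44j, -0.31+0.06j],[0.78-0.42j, -0.43+0.72j, (-0.42-0.38j), -0.12+0.56j, 0.22-0.20j],[0.08-0.51j, (0.19+0.45j), -0.32+0.06j, 0.22+0.25j, -0.02-0.17j],[-1.80+0.05j, 1.43-0.92j, (0.41+1.06j), (0.72-0.9j), (-0.57+0.16j)]] + [[-0.15-0.37j, (0.26+0.6j), (0.47+0.04j), (-0.08+0.69j), 0.06-0.28j], [(0.4-0.39j), -0.63+0.65j, 0.20+0.62j, -0.93+0.26j, 0.38-0.07j], [(-0.16-0.41j), (0.27+0.66j), 0.51+0.05j, -0.10+0.75j, 0.07-0.30j], [-0.45-0.16j, (0.74+0.24j), (0.41-0.39j), 0.55+0.62j, -0.20-0.27j], [(0.79-0.3j), -1.27+0.53j, (-0.1+0.98j), (-1.45-0.2j), 0.58+0.13j]] + [[-0.15+0.37j,(0.26-0.6j),(0.47-0.04j),-0.08-0.69j,0.06+0.28j],[0.40+0.39j,(-0.63-0.65j),0.20-0.62j,(-0.93-0.26j),(0.38+0.07j)],[-0.16+0.41j,(0.27-0.66j),0.51-0.05j,-0.10-0.75j,0.07+0.30j],[-0.45+0.16j,(0.74-0.24j),0.41+0.39j,(0.55-0.62j),(-0.2+0.27j)],[0.79+0.30j,(-1.27-0.53j),(-0.1-0.98j),(-1.45+0.2j),0.58-0.13j]]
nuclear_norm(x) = 10.24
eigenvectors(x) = [[(-0.31+0j), (0.02+0.43j), (0.02-0.43j), 0.01+0.32j, 0.01-0.32j], [-0.24+0.00j, (-0.38+0.03j), -0.38-0.03j, (-0.4+0.18j), (-0.4-0.18j)], [(-0+0j), 0.31+0.16j, 0.31-0.16j, (-0+0.35j), -0.00-0.35j], [0.38+0.00j, (0.04+0.2j), 0.04-0.20j, 0.29+0.25j, (0.29-0.25j)], [(0.84+0j), -0.71+0.00j, -0.71-0.00j, (-0.67+0j), (-0.67-0j)]]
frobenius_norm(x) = 5.48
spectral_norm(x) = 4.12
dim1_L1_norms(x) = [3.0, 3.71, 2.78, 5.6, 7.02]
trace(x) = -0.34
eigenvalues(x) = [(-2.17+0j), (0.05+1.49j), (0.05-1.49j), (0.86+1.09j), (0.86-1.09j)]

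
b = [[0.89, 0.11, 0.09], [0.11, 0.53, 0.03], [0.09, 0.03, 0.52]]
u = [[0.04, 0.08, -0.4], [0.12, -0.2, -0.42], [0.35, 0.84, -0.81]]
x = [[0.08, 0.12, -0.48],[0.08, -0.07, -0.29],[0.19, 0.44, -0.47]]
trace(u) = -0.97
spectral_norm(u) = 1.28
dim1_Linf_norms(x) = [0.48, 0.29, 0.47]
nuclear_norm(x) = 1.18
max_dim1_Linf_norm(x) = 0.48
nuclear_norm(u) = 1.85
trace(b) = 1.94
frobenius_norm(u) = 1.37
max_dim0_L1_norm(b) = 1.09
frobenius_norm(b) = 1.18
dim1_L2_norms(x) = [0.5, 0.31, 0.67]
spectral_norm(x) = 0.84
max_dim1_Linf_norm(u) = 0.84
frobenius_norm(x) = 0.89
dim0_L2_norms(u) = [0.37, 0.87, 1.0]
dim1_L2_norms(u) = [0.41, 0.48, 1.22]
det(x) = -0.01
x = b @ u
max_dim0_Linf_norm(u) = 0.84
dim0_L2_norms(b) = [0.9, 0.54, 0.53]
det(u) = -0.05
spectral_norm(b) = 0.94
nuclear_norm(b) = 1.94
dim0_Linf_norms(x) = [0.19, 0.44, 0.48]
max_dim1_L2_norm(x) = 0.67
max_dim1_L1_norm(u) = 2.0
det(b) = 0.23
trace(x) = -0.46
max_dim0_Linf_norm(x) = 0.48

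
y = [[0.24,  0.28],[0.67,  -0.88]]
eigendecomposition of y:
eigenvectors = [[0.88, -0.22], [0.47, 0.98]]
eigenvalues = [0.39, -1.03]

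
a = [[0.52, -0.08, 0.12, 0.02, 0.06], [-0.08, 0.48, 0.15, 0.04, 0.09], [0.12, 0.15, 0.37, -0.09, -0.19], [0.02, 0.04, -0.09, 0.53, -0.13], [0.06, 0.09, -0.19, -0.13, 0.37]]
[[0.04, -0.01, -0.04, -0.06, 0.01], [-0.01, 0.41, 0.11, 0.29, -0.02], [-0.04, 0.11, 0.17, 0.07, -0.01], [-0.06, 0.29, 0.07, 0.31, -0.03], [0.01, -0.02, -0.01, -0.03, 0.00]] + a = [[0.56, -0.09, 0.08, -0.04, 0.07], [-0.09, 0.89, 0.26, 0.33, 0.07], [0.08, 0.26, 0.54, -0.02, -0.20], [-0.04, 0.33, -0.02, 0.84, -0.16], [0.07, 0.07, -0.2, -0.16, 0.37]]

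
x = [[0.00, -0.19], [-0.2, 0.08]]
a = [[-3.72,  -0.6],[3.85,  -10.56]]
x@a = [[-0.73, 2.01], [1.05, -0.72]]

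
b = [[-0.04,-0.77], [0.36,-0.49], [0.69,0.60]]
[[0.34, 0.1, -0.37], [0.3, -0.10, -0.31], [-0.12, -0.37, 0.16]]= b @ [[0.22, -0.44, -0.20], [-0.45, -0.11, 0.49]]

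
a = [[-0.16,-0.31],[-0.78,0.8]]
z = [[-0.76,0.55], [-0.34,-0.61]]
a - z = [[0.60, -0.86], [-0.44, 1.41]]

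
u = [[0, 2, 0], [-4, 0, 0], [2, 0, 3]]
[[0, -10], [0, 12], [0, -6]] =u @ [[0, -3], [0, -5], [0, 0]]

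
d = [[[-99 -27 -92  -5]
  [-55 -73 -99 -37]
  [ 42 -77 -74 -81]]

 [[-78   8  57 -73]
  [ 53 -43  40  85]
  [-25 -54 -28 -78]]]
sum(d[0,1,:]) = -264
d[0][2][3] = -81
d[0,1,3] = -37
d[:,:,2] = [[-92, -99, -74], [57, 40, -28]]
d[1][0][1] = 8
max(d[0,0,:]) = -5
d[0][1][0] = -55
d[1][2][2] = -28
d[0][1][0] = -55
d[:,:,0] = [[-99, -55, 42], [-78, 53, -25]]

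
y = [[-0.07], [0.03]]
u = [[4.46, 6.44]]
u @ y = [[-0.12]]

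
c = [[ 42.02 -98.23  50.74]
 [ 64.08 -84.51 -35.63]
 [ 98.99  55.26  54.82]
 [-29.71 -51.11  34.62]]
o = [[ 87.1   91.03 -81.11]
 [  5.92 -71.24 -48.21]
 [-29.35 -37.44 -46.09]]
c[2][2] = 54.82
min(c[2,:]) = 54.82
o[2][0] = -29.35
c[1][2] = -35.63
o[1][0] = 5.92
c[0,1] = -98.23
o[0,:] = [87.1, 91.03, -81.11]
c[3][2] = 34.62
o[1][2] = -48.21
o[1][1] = -71.24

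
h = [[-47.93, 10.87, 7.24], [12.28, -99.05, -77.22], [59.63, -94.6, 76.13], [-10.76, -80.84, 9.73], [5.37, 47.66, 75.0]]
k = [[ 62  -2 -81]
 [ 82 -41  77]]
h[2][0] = 59.63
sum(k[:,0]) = 144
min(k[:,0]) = 62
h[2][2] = 76.13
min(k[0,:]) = -81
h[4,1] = 47.66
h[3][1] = -80.84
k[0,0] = 62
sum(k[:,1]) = -43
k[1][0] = 82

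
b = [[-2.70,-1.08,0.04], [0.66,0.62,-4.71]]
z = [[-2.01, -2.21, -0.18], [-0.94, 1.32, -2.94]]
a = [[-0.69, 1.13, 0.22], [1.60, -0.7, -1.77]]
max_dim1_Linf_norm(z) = 2.94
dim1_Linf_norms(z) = [2.21, 2.94]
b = z + a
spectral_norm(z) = 3.37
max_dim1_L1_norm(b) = 5.99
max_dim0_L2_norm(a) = 1.78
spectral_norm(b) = 4.84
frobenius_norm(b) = 5.61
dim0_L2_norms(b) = [2.78, 1.25, 4.71]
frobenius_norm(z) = 4.50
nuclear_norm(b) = 7.67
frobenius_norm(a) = 2.83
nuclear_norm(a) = 3.58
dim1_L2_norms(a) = [1.34, 2.49]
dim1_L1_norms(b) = [3.82, 5.99]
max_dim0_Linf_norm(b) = 4.71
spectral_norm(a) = 2.68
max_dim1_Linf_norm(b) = 4.71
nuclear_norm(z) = 6.35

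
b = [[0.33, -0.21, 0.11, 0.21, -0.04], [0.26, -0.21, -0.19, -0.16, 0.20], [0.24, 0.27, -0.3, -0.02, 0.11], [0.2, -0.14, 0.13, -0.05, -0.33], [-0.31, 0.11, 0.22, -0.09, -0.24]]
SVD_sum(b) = [[0.16, -0.03, -0.10, 0.01, 0.09], [0.29, -0.07, -0.20, 0.01, 0.18], [0.24, -0.05, -0.16, 0.01, 0.14], [-0.03, 0.01, 0.02, -0.0, -0.02], [-0.34, 0.07, 0.23, -0.02, -0.20]] + [[0.16,-0.23,0.17,0.07,-0.17],[0.01,-0.02,0.02,0.01,-0.02],[-0.11,0.15,-0.11,-0.04,0.11],[0.16,-0.22,0.17,0.07,-0.17],[-0.0,0.00,-0.00,-0.0,0.0]] + [[0.01,0.01,-0.0,0.0,-0.01], [-0.06,-0.1,0.02,-0.01,0.08], [0.11,0.17,-0.03,0.02,-0.15], [0.07,0.11,-0.02,0.01,-0.1], [0.02,0.04,-0.01,0.00,-0.03]] + [[-0.00, 0.03, 0.03, 0.14, 0.04], [0.0, -0.03, -0.04, -0.16, -0.05], [0.0, -0.0, -0.00, -0.00, -0.0], [0.00, -0.03, -0.03, -0.13, -0.04], [0.00, -0.01, -0.02, -0.07, -0.02]] + [[0.01, 0.01, 0.01, -0.01, 0.01], [0.0, 0.00, 0.01, -0.0, 0.01], [0.00, 0.00, 0.01, -0.00, 0.0], [-0.0, -0.0, -0.01, 0.0, -0.01], [0.01, 0.01, 0.02, -0.01, 0.01]]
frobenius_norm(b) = 1.03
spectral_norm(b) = 0.73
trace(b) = -0.47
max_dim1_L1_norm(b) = 1.02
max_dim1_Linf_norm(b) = 0.33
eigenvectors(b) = [[-0.77+0.00j, 0.33+0.00j, -0.11-0.20j, -0.11+0.20j, -0.15+0.00j], [(-0.03+0j), 0.38+0.00j, (-0.57+0j), (-0.57-0j), 0.03+0.00j], [(-0.18+0j), 0.68+0.00j, (-0.11+0.46j), (-0.11-0.46j), -0.25+0.00j], [-0.51+0.00j, (-0.35+0j), 0.20+0.26j, 0.20-0.26j, 0.78+0.00j], [0.33+0.00j, (0.41+0j), 0.53+0.10j, (0.53-0.1j), (0.56+0j)]]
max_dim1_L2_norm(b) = 0.48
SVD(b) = [[-0.29, 0.64, -0.06, 0.54, 0.46], [-0.55, 0.06, 0.42, -0.62, 0.36], [-0.45, -0.42, -0.75, -0.01, 0.23], [0.06, 0.64, -0.48, -0.5, -0.33], [0.64, -0.01, -0.16, -0.26, 0.71]] @ diag([0.7262066505323008, 0.5856167078988795, 0.33734255325203794, 0.2858510839079783, 0.03957438245084213]) @ [[-0.74,0.16,0.49,-0.03,-0.44],[0.44,-0.6,0.46,0.18,-0.46],[-0.41,-0.68,0.13,-0.08,0.59],[-0.03,0.20,0.21,0.92,0.28],[0.31,0.34,0.70,-0.35,0.41]]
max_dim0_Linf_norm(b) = 0.33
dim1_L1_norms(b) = [0.9, 1.02, 0.94, 0.85, 0.97]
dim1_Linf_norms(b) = [0.33, 0.26, 0.3, 0.33, 0.31]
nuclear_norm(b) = 1.97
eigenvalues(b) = [(0.5+0j), (0.05+0j), (-0.32+0.28j), (-0.32-0.28j), (-0.37+0j)]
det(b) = -0.00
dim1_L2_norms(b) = [0.46, 0.46, 0.48, 0.43, 0.47]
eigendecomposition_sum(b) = [[0.33-0.00j, (-0.12-0j), (0.07+0j), (0.18+0j), (-0.12+0j)], [(0.01-0j), (-0-0j), 0.00+0.00j, (0.01+0j), (-0+0j)], [0.08-0.00j, (-0.03-0j), 0.02+0.00j, (0.04+0j), -0.03+0.00j], [0.21-0.00j, -0.08-0.00j, (0.05+0j), (0.12+0j), -0.08+0.00j], [(-0.14+0j), 0.05+0.00j, (-0.03-0j), -0.07-0.00j, 0.05+0.00j]] + [[0.01+0.00j, (0.01+0j), -0j, (-0.01-0j), (0.01+0j)], [(0.01+0j), 0.01+0.00j, 0.01-0.00j, -0.01-0.00j, (0.01+0j)], [(0.02+0j), 0.01+0.00j, 0.01-0.00j, (-0.01-0j), (0.03+0j)], [-0.01-0.00j, -0.01-0.00j, -0.00+0.00j, (0.01+0j), (-0.01+0j)], [0.01+0.00j, (0.01+0j), (0.01-0j), -0.01-0.00j, (0.02+0j)]] + [[(-0+0.05j), (-0.07-0.01j), (0.03-0.06j), -0.04j, 0.02+0.04j],[0.12+0.07j, -0.10+0.15j, (-0.1-0.15j), (-0.08-0.05j), 0.10+0.01j],[(0.08-0.08j), (0.1+0.11j), (-0.14+0.05j), (-0.05+0.05j), 0.03-0.08j],[-0.01-0.08j, (0.1-0.01j), (-0.03+0.1j), 0.01+0.05j, -0.03-0.05j],[(-0.1-0.08j), (0.12-0.12j), (0.07+0.15j), (0.06+0.06j), (-0.09-0.03j)]] + [[(-0-0.05j), -0.07+0.01j, (0.03+0.06j), 0.04j, (0.02-0.04j)], [0.12-0.07j, -0.10-0.15j, (-0.1+0.15j), -0.08+0.05j, 0.10-0.01j], [(0.08+0.08j), (0.1-0.11j), (-0.14-0.05j), -0.05-0.05j, (0.03+0.08j)], [(-0.01+0.08j), (0.1+0.01j), -0.03-0.10j, (0.01-0.05j), -0.03+0.05j], [(-0.1+0.08j), (0.12+0.12j), (0.07-0.15j), 0.06-0.06j, -0.09+0.03j]] + [[-0.00+0.00j, 0.05+0.00j, (-0.03-0j), 0.04-0.00j, (0.03-0j)], [0.00-0.00j, -0.01-0.00j, (0.01+0j), -0.01+0.00j, -0.01+0.00j], [(-0.01+0j), 0.08+0.00j, (-0.05-0j), 0.06-0.00j, (0.06-0j)], [0.02-0.00j, (-0.26-0j), (0.15+0j), (-0.18+0j), (-0.18+0j)], [0.01-0.00j, -0.19-0.00j, 0.11+0.00j, (-0.13+0j), (-0.13+0j)]]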